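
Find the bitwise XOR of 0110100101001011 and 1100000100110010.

XOR: 1 when bits differ
  0110100101001011
^ 1100000100110010
------------------
  1010100001111001
Decimal: 26955 ^ 49458 = 43129



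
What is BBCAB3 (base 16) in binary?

Convert each hex digit to 4 bits:
  B = 1011
  B = 1011
  C = 1100
  A = 1010
  B = 1011
  3 = 0011
Concatenate: 101110111100101010110011



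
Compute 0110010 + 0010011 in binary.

Add column by column from the right: bit + bit + carry-in; write the sum mod 2, carry 1 when the sum is 2 or 3.
carry:  1100100
        0110010
+       0010011
---------------
       01000101
(the carry out of the leftmost column, 0, becomes the leading bit)
Decimal check:
  0110010 = 32 + 16 + 2 = 50
  0010011 = 16 + 2 + 1 = 19
  50 + 19 = 69, and 01000101 = 64 + 4 + 1 = 69 ✓



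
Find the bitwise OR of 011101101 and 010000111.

OR: 1 when either bit is 1
  011101101
| 010000111
-----------
  011101111
Decimal: 237 | 135 = 239



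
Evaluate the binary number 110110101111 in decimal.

Sum of powers of 2 for each 1-bit:
2^0 + 2^1 + 2^2 + 2^3 + 2^5 + 2^7 + 2^8 + 2^10 + 2^11
= 1 + 2 + 4 + 8 + 32 + 128 + 256 + 1024 + 2048
= 3503



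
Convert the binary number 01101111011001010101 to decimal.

Sum of powers of 2 for each 1-bit:
2^0 + 2^2 + 2^4 + 2^6 + 2^9 + 2^10 + 2^12 + 2^13 + 2^14 + 2^15 + 2^17 + 2^18
= 1 + 4 + 16 + 64 + 512 + 1024 + 4096 + 8192 + 16384 + 32768 + 131072 + 262144
= 456277



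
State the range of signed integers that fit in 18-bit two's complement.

For 18-bit two's complement:
Minimum: -2^17 = -131072
Maximum: 2^17 - 1 = 131071



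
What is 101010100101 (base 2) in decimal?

Sum of powers of 2 for each 1-bit:
2^0 + 2^2 + 2^5 + 2^7 + 2^9 + 2^11
= 1 + 4 + 32 + 128 + 512 + 2048
= 2725



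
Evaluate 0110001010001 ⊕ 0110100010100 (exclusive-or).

XOR: 1 when bits differ
  0110001010001
^ 0110100010100
---------------
  0000101000101
Decimal: 3153 ^ 3348 = 325



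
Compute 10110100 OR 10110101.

OR: 1 when either bit is 1
  10110100
| 10110101
----------
  10110101
Decimal: 180 | 181 = 181



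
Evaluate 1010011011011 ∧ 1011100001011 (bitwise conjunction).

AND: 1 only when both bits are 1
  1010011011011
& 1011100001011
---------------
  1010000001011
Decimal: 5339 & 5899 = 5131



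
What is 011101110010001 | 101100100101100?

OR: 1 when either bit is 1
  011101110010001
| 101100100101100
-----------------
  111101110111101
Decimal: 15249 | 22828 = 31677



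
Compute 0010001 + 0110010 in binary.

Add column by column from the right: bit + bit + carry-in; write the sum mod 2, carry 1 when the sum is 2 or 3.
carry:  1100000
        0010001
+       0110010
---------------
       01000011
(the carry out of the leftmost column, 0, becomes the leading bit)
Decimal check:
  0010001 = 16 + 1 = 17
  0110010 = 32 + 16 + 2 = 50
  17 + 50 = 67, and 01000011 = 64 + 2 + 1 = 67 ✓



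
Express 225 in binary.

Using repeated division by 2:
225 ÷ 2 = 112 remainder 1
112 ÷ 2 = 56 remainder 0
56 ÷ 2 = 28 remainder 0
28 ÷ 2 = 14 remainder 0
14 ÷ 2 = 7 remainder 0
7 ÷ 2 = 3 remainder 1
3 ÷ 2 = 1 remainder 1
1 ÷ 2 = 0 remainder 1
Reading remainders bottom to top: 11100001



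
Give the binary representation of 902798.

Using repeated division by 2:
902798 ÷ 2 = 451399 remainder 0
451399 ÷ 2 = 225699 remainder 1
225699 ÷ 2 = 112849 remainder 1
112849 ÷ 2 = 56424 remainder 1
56424 ÷ 2 = 28212 remainder 0
28212 ÷ 2 = 14106 remainder 0
14106 ÷ 2 = 7053 remainder 0
7053 ÷ 2 = 3526 remainder 1
3526 ÷ 2 = 1763 remainder 0
1763 ÷ 2 = 881 remainder 1
881 ÷ 2 = 440 remainder 1
440 ÷ 2 = 220 remainder 0
220 ÷ 2 = 110 remainder 0
110 ÷ 2 = 55 remainder 0
55 ÷ 2 = 27 remainder 1
27 ÷ 2 = 13 remainder 1
13 ÷ 2 = 6 remainder 1
6 ÷ 2 = 3 remainder 0
3 ÷ 2 = 1 remainder 1
1 ÷ 2 = 0 remainder 1
Reading remainders bottom to top: 11011100011010001110



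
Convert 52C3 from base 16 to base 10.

Expand by place value (powers of 16):
Digit values: C = 12
52C3 = 5 × 16^3 + 2 × 16^2 + 12 × 16^1 + 3 × 16^0
= 5 × 4096 + 2 × 256 + 12 × 16 + 3 × 1
= 20480 + 512 + 192 + 3
= 21187



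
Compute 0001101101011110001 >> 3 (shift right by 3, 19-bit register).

Original: 0001101101011110001 (decimal 56049)
Shift right by 3 positions
Drop the 3 low bits; fill with zeros on the left
Result: 0000001101101011110 (decimal 7006)
Equivalent: 56049 >> 3 = 56049 ÷ 2^3 = 7006



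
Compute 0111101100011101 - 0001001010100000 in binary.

Method 1 - Direct subtraction (column by column from the right: bit − bit − borrow-in; if negative, add 2 and borrow 1 from the next column):
borrow: 0000000111000000
        0111101100011101
-       0001001010100000
------------------------
        0110100001111101

Method 2 - Add two's complement:
Two's complement of 0001001010100000: invert → 1110110101011111, add 1 → 1110110101100000
  0111101100011101
+ 1110110101100000
------------------
 10110100001111101  (end carry out of the top bit = 1)
Discarding the end carry: 0110100001111101
Decimal check:
  0111101100011101 = 16384 + 8192 + 4096 + 2048 + 512 + 256 + 16 + 8 + 4 + 1 = 31517
  0001001010100000 = 4096 + 512 + 128 + 32 = 4768
  31517 - 4768 = 26749, and 0110100001111101 = 16384 + 8192 + 2048 + 64 + 32 + 16 + 8 + 4 + 1 = 26749 ✓



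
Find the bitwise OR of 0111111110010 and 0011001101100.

OR: 1 when either bit is 1
  0111111110010
| 0011001101100
---------------
  0111111111110
Decimal: 4082 | 1644 = 4094



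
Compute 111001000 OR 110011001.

OR: 1 when either bit is 1
  111001000
| 110011001
-----------
  111011001
Decimal: 456 | 409 = 473



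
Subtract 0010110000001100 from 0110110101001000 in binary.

Method 1 - Direct subtraction (column by column from the right: bit − bit − borrow-in; if negative, add 2 and borrow 1 from the next column):
borrow: 0000000001111000
        0110110101001000
-       0010110000001100
------------------------
        0100000100111100

Method 2 - Add two's complement:
Two's complement of 0010110000001100: invert → 1101001111110011, add 1 → 1101001111110100
  0110110101001000
+ 1101001111110100
------------------
 10100000100111100  (end carry out of the top bit = 1)
Discarding the end carry: 0100000100111100
Decimal check:
  0110110101001000 = 16384 + 8192 + 2048 + 1024 + 256 + 64 + 8 = 27976
  0010110000001100 = 8192 + 2048 + 1024 + 8 + 4 = 11276
  27976 - 11276 = 16700, and 0100000100111100 = 16384 + 256 + 32 + 16 + 8 + 4 = 16700 ✓



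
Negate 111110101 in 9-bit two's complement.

Original (sign bit 1, negative): 111110101
Step 1 - Invert all bits: 000001010
Step 2 - Add 1: 000001011
Verification: 111110101 + 000001011 = 1000000000; discarding the end carry (carry out of the top bit) leaves the 9-bit value 000000000, as required for x + (-x)



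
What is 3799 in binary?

Using repeated division by 2:
3799 ÷ 2 = 1899 remainder 1
1899 ÷ 2 = 949 remainder 1
949 ÷ 2 = 474 remainder 1
474 ÷ 2 = 237 remainder 0
237 ÷ 2 = 118 remainder 1
118 ÷ 2 = 59 remainder 0
59 ÷ 2 = 29 remainder 1
29 ÷ 2 = 14 remainder 1
14 ÷ 2 = 7 remainder 0
7 ÷ 2 = 3 remainder 1
3 ÷ 2 = 1 remainder 1
1 ÷ 2 = 0 remainder 1
Reading remainders bottom to top: 111011010111



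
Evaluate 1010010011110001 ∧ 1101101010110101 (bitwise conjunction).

AND: 1 only when both bits are 1
  1010010011110001
& 1101101010110101
------------------
  1000000010110001
Decimal: 42225 & 55989 = 32945



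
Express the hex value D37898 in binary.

Convert each hex digit to 4 bits:
  D = 1101
  3 = 0011
  7 = 0111
  8 = 1000
  9 = 1001
  8 = 1000
Concatenate: 110100110111100010011000



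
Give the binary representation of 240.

Using repeated division by 2:
240 ÷ 2 = 120 remainder 0
120 ÷ 2 = 60 remainder 0
60 ÷ 2 = 30 remainder 0
30 ÷ 2 = 15 remainder 0
15 ÷ 2 = 7 remainder 1
7 ÷ 2 = 3 remainder 1
3 ÷ 2 = 1 remainder 1
1 ÷ 2 = 0 remainder 1
Reading remainders bottom to top: 11110000



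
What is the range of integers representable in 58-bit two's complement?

For 58-bit two's complement:
Minimum: -2^57 = -144115188075855872
Maximum: 2^57 - 1 = 144115188075855871



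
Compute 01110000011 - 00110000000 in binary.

Method 1 - Direct subtraction (column by column from the right: bit − bit − borrow-in; if negative, add 2 and borrow 1 from the next column):
borrow: 00000000000
        01110000011
-       00110000000
-------------------
        01000000011

Method 2 - Add two's complement:
Two's complement of 00110000000: invert → 11001111111, add 1 → 11010000000
  01110000011
+ 11010000000
-------------
 101000000011  (end carry out of the top bit = 1)
Discarding the end carry: 01000000011
Decimal check:
  01110000011 = 512 + 256 + 128 + 2 + 1 = 899
  00110000000 = 256 + 128 = 384
  899 - 384 = 515, and 01000000011 = 512 + 2 + 1 = 515 ✓



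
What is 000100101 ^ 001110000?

XOR: 1 when bits differ
  000100101
^ 001110000
-----------
  001010101
Decimal: 37 ^ 112 = 85



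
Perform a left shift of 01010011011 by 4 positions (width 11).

Original: 01010011011 (decimal 667)
Shift left by 4 positions
Append 4 zeros on the right and drop the 4 high bits that overflow the 11-bit width
Result: 00110110000 (decimal 432)
Equivalent: 667 << 4 = 667 × 2^4 = 10672, truncated to 11 bits = 432



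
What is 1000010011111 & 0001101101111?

AND: 1 only when both bits are 1
  1000010011111
& 0001101101111
---------------
  0000000001111
Decimal: 4255 & 879 = 15



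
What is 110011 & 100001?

AND: 1 only when both bits are 1
  110011
& 100001
--------
  100001
Decimal: 51 & 33 = 33



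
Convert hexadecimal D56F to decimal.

Expand by place value (powers of 16):
Digit values: D = 13, F = 15
D56F = 13 × 16^3 + 5 × 16^2 + 6 × 16^1 + 15 × 16^0
= 13 × 4096 + 5 × 256 + 6 × 16 + 15 × 1
= 53248 + 1280 + 96 + 15
= 54639



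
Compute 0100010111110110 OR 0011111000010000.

OR: 1 when either bit is 1
  0100010111110110
| 0011111000010000
------------------
  0111111111110110
Decimal: 17910 | 15888 = 32758



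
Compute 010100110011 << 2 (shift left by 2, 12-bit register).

Original: 010100110011 (decimal 1331)
Shift left by 2 positions
Append 2 zeros on the right and drop the 2 high bits that overflow the 12-bit width
Result: 010011001100 (decimal 1228)
Equivalent: 1331 << 2 = 1331 × 2^2 = 5324, truncated to 12 bits = 1228



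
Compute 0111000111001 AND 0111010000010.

AND: 1 only when both bits are 1
  0111000111001
& 0111010000010
---------------
  0111000000000
Decimal: 3641 & 3714 = 3584



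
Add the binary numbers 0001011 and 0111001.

Add column by column from the right: bit + bit + carry-in; write the sum mod 2, carry 1 when the sum is 2 or 3.
carry:  1110110
        0001011
+       0111001
---------------
       01000100
(the carry out of the leftmost column, 0, becomes the leading bit)
Decimal check:
  0001011 = 8 + 2 + 1 = 11
  0111001 = 32 + 16 + 8 + 1 = 57
  11 + 57 = 68, and 01000100 = 64 + 4 = 68 ✓



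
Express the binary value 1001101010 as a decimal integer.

Sum of powers of 2 for each 1-bit:
2^1 + 2^3 + 2^5 + 2^6 + 2^9
= 2 + 8 + 32 + 64 + 512
= 618



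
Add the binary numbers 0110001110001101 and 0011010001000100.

Add column by column from the right: bit + bit + carry-in; write the sum mod 2, carry 1 when the sum is 2 or 3.
carry:  1100000000011000
        0110001110001101
+       0011010001000100
------------------------
       01001011111010001
(the carry out of the leftmost column, 0, becomes the leading bit)
Decimal check:
  0110001110001101 = 16384 + 8192 + 512 + 256 + 128 + 8 + 4 + 1 = 25485
  0011010001000100 = 8192 + 4096 + 1024 + 64 + 4 = 13380
  25485 + 13380 = 38865, and 01001011111010001 = 32768 + 4096 + 1024 + 512 + 256 + 128 + 64 + 16 + 1 = 38865 ✓



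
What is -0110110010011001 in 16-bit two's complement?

Original: 0110110010011001
Step 1 - Invert all bits: 1001001101100110
Step 2 - Add 1: 1001001101100111
Verification: 0110110010011001 + 1001001101100111 = 10000000000000000; discarding the end carry (carry out of the top bit) leaves the 16-bit value 0000000000000000, as required for x + (-x)



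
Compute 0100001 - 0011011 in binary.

Method 1 - Direct subtraction (column by column from the right: bit − bit − borrow-in; if negative, add 2 and borrow 1 from the next column):
borrow: 0111100
        0100001
-       0011011
---------------
        0000110

Method 2 - Add two's complement:
Two's complement of 0011011: invert → 1100100, add 1 → 1100101
  0100001
+ 1100101
---------
 10000110  (end carry out of the top bit = 1)
Discarding the end carry: 0000110
Decimal check:
  0100001 = 32 + 1 = 33
  0011011 = 16 + 8 + 2 + 1 = 27
  33 - 27 = 6, and 0000110 = 4 + 2 = 6 ✓



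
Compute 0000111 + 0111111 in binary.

Add column by column from the right: bit + bit + carry-in; write the sum mod 2, carry 1 when the sum is 2 or 3.
carry:  1111110
        0000111
+       0111111
---------------
       01000110
(the carry out of the leftmost column, 0, becomes the leading bit)
Decimal check:
  0000111 = 4 + 2 + 1 = 7
  0111111 = 32 + 16 + 8 + 4 + 2 + 1 = 63
  7 + 63 = 70, and 01000110 = 64 + 4 + 2 = 70 ✓



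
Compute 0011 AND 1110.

AND: 1 only when both bits are 1
  0011
& 1110
------
  0010
Decimal: 3 & 14 = 2



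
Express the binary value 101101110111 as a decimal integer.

Sum of powers of 2 for each 1-bit:
2^0 + 2^1 + 2^2 + 2^4 + 2^5 + 2^6 + 2^8 + 2^9 + 2^11
= 1 + 2 + 4 + 16 + 32 + 64 + 256 + 512 + 2048
= 2935



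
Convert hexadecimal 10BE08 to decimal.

Expand by place value (powers of 16):
Digit values: B = 11, E = 14
10BE08 = 1 × 16^5 + 0 × 16^4 + 11 × 16^3 + 14 × 16^2 + 0 × 16^1 + 8 × 16^0
= 1 × 1048576 + 0 × 65536 + 11 × 4096 + 14 × 256 + 0 × 16 + 8 × 1
= 1048576 + 0 + 45056 + 3584 + 0 + 8
= 1097224



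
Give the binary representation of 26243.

Using repeated division by 2:
26243 ÷ 2 = 13121 remainder 1
13121 ÷ 2 = 6560 remainder 1
6560 ÷ 2 = 3280 remainder 0
3280 ÷ 2 = 1640 remainder 0
1640 ÷ 2 = 820 remainder 0
820 ÷ 2 = 410 remainder 0
410 ÷ 2 = 205 remainder 0
205 ÷ 2 = 102 remainder 1
102 ÷ 2 = 51 remainder 0
51 ÷ 2 = 25 remainder 1
25 ÷ 2 = 12 remainder 1
12 ÷ 2 = 6 remainder 0
6 ÷ 2 = 3 remainder 0
3 ÷ 2 = 1 remainder 1
1 ÷ 2 = 0 remainder 1
Reading remainders bottom to top: 110011010000011



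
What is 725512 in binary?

Using repeated division by 2:
725512 ÷ 2 = 362756 remainder 0
362756 ÷ 2 = 181378 remainder 0
181378 ÷ 2 = 90689 remainder 0
90689 ÷ 2 = 45344 remainder 1
45344 ÷ 2 = 22672 remainder 0
22672 ÷ 2 = 11336 remainder 0
11336 ÷ 2 = 5668 remainder 0
5668 ÷ 2 = 2834 remainder 0
2834 ÷ 2 = 1417 remainder 0
1417 ÷ 2 = 708 remainder 1
708 ÷ 2 = 354 remainder 0
354 ÷ 2 = 177 remainder 0
177 ÷ 2 = 88 remainder 1
88 ÷ 2 = 44 remainder 0
44 ÷ 2 = 22 remainder 0
22 ÷ 2 = 11 remainder 0
11 ÷ 2 = 5 remainder 1
5 ÷ 2 = 2 remainder 1
2 ÷ 2 = 1 remainder 0
1 ÷ 2 = 0 remainder 1
Reading remainders bottom to top: 10110001001000001000



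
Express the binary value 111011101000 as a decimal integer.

Sum of powers of 2 for each 1-bit:
2^3 + 2^5 + 2^6 + 2^7 + 2^9 + 2^10 + 2^11
= 8 + 32 + 64 + 128 + 512 + 1024 + 2048
= 3816



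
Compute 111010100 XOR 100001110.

XOR: 1 when bits differ
  111010100
^ 100001110
-----------
  011011010
Decimal: 468 ^ 270 = 218



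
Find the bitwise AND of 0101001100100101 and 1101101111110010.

AND: 1 only when both bits are 1
  0101001100100101
& 1101101111110010
------------------
  0101001100100000
Decimal: 21285 & 56306 = 21280



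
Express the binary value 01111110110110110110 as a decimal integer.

Sum of powers of 2 for each 1-bit:
2^1 + 2^2 + 2^4 + 2^5 + 2^7 + 2^8 + 2^10 + 2^11 + 2^13 + 2^14 + 2^15 + 2^16 + 2^17 + 2^18
= 2 + 4 + 16 + 32 + 128 + 256 + 1024 + 2048 + 8192 + 16384 + 32768 + 65536 + 131072 + 262144
= 519606



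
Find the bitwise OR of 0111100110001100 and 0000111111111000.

OR: 1 when either bit is 1
  0111100110001100
| 0000111111111000
------------------
  0111111111111100
Decimal: 31116 | 4088 = 32764



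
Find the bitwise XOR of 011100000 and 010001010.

XOR: 1 when bits differ
  011100000
^ 010001010
-----------
  001101010
Decimal: 224 ^ 138 = 106



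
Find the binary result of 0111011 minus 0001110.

Method 1 - Direct subtraction (column by column from the right: bit − bit − borrow-in; if negative, add 2 and borrow 1 from the next column):
borrow: 0011000
        0111011
-       0001110
---------------
        0101101

Method 2 - Add two's complement:
Two's complement of 0001110: invert → 1110001, add 1 → 1110010
  0111011
+ 1110010
---------
 10101101  (end carry out of the top bit = 1)
Discarding the end carry: 0101101
Decimal check:
  0111011 = 32 + 16 + 8 + 2 + 1 = 59
  0001110 = 8 + 4 + 2 = 14
  59 - 14 = 45, and 0101101 = 32 + 8 + 4 + 1 = 45 ✓



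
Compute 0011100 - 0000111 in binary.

Method 1 - Direct subtraction (column by column from the right: bit − bit − borrow-in; if negative, add 2 and borrow 1 from the next column):
borrow: 0001110
        0011100
-       0000111
---------------
        0010101

Method 2 - Add two's complement:
Two's complement of 0000111: invert → 1111000, add 1 → 1111001
  0011100
+ 1111001
---------
 10010101  (end carry out of the top bit = 1)
Discarding the end carry: 0010101
Decimal check:
  0011100 = 16 + 8 + 4 = 28
  0000111 = 4 + 2 + 1 = 7
  28 - 7 = 21, and 0010101 = 16 + 4 + 1 = 21 ✓



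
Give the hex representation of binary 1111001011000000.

Group into 4-bit nibbles from right:
  1111 = F
  0010 = 2
  1100 = C
  0000 = 0
Result: F2C0



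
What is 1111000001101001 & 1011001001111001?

AND: 1 only when both bits are 1
  1111000001101001
& 1011001001111001
------------------
  1011000001101001
Decimal: 61545 & 45689 = 45161



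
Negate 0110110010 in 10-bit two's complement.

Original: 0110110010
Step 1 - Invert all bits: 1001001101
Step 2 - Add 1: 1001001110
Verification: 0110110010 + 1001001110 = 10000000000; discarding the end carry (carry out of the top bit) leaves the 10-bit value 0000000000, as required for x + (-x)



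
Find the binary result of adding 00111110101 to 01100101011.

Add column by column from the right: bit + bit + carry-in; write the sum mod 2, carry 1 when the sum is 2 or 3.
carry:  11111111110
        00111110101
+       01100101011
-------------------
       010100100000
(the carry out of the leftmost column, 0, becomes the leading bit)
Decimal check:
  00111110101 = 256 + 128 + 64 + 32 + 16 + 4 + 1 = 501
  01100101011 = 512 + 256 + 32 + 8 + 2 + 1 = 811
  501 + 811 = 1312, and 010100100000 = 1024 + 256 + 32 = 1312 ✓



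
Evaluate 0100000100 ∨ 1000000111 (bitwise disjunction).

OR: 1 when either bit is 1
  0100000100
| 1000000111
------------
  1100000111
Decimal: 260 | 519 = 775



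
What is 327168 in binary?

Using repeated division by 2:
327168 ÷ 2 = 163584 remainder 0
163584 ÷ 2 = 81792 remainder 0
81792 ÷ 2 = 40896 remainder 0
40896 ÷ 2 = 20448 remainder 0
20448 ÷ 2 = 10224 remainder 0
10224 ÷ 2 = 5112 remainder 0
5112 ÷ 2 = 2556 remainder 0
2556 ÷ 2 = 1278 remainder 0
1278 ÷ 2 = 639 remainder 0
639 ÷ 2 = 319 remainder 1
319 ÷ 2 = 159 remainder 1
159 ÷ 2 = 79 remainder 1
79 ÷ 2 = 39 remainder 1
39 ÷ 2 = 19 remainder 1
19 ÷ 2 = 9 remainder 1
9 ÷ 2 = 4 remainder 1
4 ÷ 2 = 2 remainder 0
2 ÷ 2 = 1 remainder 0
1 ÷ 2 = 0 remainder 1
Reading remainders bottom to top: 1001111111000000000



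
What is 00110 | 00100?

OR: 1 when either bit is 1
  00110
| 00100
-------
  00110
Decimal: 6 | 4 = 6



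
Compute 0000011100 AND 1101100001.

AND: 1 only when both bits are 1
  0000011100
& 1101100001
------------
  0000000000
Decimal: 28 & 865 = 0



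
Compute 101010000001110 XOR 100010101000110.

XOR: 1 when bits differ
  101010000001110
^ 100010101000110
-----------------
  001000101001000
Decimal: 21518 ^ 17734 = 4424



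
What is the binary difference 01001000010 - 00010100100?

Method 1 - Direct subtraction (column by column from the right: bit − bit − borrow-in; if negative, add 2 and borrow 1 from the next column):
borrow: 01101111000
        01001000010
-       00010100100
-------------------
        00110011110

Method 2 - Add two's complement:
Two's complement of 00010100100: invert → 11101011011, add 1 → 11101011100
  01001000010
+ 11101011100
-------------
 100110011110  (end carry out of the top bit = 1)
Discarding the end carry: 00110011110
Decimal check:
  01001000010 = 512 + 64 + 2 = 578
  00010100100 = 128 + 32 + 4 = 164
  578 - 164 = 414, and 00110011110 = 256 + 128 + 16 + 8 + 4 + 2 = 414 ✓



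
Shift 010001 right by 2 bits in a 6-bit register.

Original: 010001 (decimal 17)
Shift right by 2 positions
Drop the 2 low bits; fill with zeros on the left
Result: 000100 (decimal 4)
Equivalent: 17 >> 2 = 17 ÷ 2^2 = 4



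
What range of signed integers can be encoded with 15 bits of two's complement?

For 15-bit two's complement:
Minimum: -2^14 = -16384
Maximum: 2^14 - 1 = 16383



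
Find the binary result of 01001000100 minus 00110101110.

Method 1 - Direct subtraction (column by column from the right: bit − bit − borrow-in; if negative, add 2 and borrow 1 from the next column):
borrow: 01101111100
        01001000100
-       00110101110
-------------------
        00010010110

Method 2 - Add two's complement:
Two's complement of 00110101110: invert → 11001010001, add 1 → 11001010010
  01001000100
+ 11001010010
-------------
 100010010110  (end carry out of the top bit = 1)
Discarding the end carry: 00010010110
Decimal check:
  01001000100 = 512 + 64 + 4 = 580
  00110101110 = 256 + 128 + 32 + 8 + 4 + 2 = 430
  580 - 430 = 150, and 00010010110 = 128 + 16 + 4 + 2 = 150 ✓



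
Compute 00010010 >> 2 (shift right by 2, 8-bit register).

Original: 00010010 (decimal 18)
Shift right by 2 positions
Drop the 2 low bits; fill with zeros on the left
Result: 00000100 (decimal 4)
Equivalent: 18 >> 2 = 18 ÷ 2^2 = 4



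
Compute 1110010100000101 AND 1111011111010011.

AND: 1 only when both bits are 1
  1110010100000101
& 1111011111010011
------------------
  1110010100000001
Decimal: 58629 & 63443 = 58625



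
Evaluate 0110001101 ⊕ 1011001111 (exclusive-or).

XOR: 1 when bits differ
  0110001101
^ 1011001111
------------
  1101000010
Decimal: 397 ^ 719 = 834



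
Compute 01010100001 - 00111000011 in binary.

Method 1 - Direct subtraction (column by column from the right: bit − bit − borrow-in; if negative, add 2 and borrow 1 from the next column):
borrow: 01110111100
        01010100001
-       00111000011
-------------------
        00011011110

Method 2 - Add two's complement:
Two's complement of 00111000011: invert → 11000111100, add 1 → 11000111101
  01010100001
+ 11000111101
-------------
 100011011110  (end carry out of the top bit = 1)
Discarding the end carry: 00011011110
Decimal check:
  01010100001 = 512 + 128 + 32 + 1 = 673
  00111000011 = 256 + 128 + 64 + 2 + 1 = 451
  673 - 451 = 222, and 00011011110 = 128 + 64 + 16 + 8 + 4 + 2 = 222 ✓



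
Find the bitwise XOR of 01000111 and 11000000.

XOR: 1 when bits differ
  01000111
^ 11000000
----------
  10000111
Decimal: 71 ^ 192 = 135



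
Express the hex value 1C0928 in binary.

Convert each hex digit to 4 bits:
  1 = 0001
  C = 1100
  0 = 0000
  9 = 1001
  2 = 0010
  8 = 1000
Concatenate: 000111000000100100101000



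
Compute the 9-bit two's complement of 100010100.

Original (sign bit 1, negative): 100010100
Step 1 - Invert all bits: 011101011
Step 2 - Add 1: 011101100
Verification: 100010100 + 011101100 = 1000000000; discarding the end carry (carry out of the top bit) leaves the 9-bit value 000000000, as required for x + (-x)



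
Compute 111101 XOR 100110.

XOR: 1 when bits differ
  111101
^ 100110
--------
  011011
Decimal: 61 ^ 38 = 27



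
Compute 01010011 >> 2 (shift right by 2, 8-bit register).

Original: 01010011 (decimal 83)
Shift right by 2 positions
Drop the 2 low bits; fill with zeros on the left
Result: 00010100 (decimal 20)
Equivalent: 83 >> 2 = 83 ÷ 2^2 = 20



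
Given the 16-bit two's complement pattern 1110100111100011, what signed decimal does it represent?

Binary: 1110100111100011
Sign bit: 1 (negative)
Invert: 0001011000011100
Add 1:  0001011000011101
Magnitude: 0001011000011101 = 4096 + 1024 + 512 + 16 + 8 + 4 + 1 = 5661
Value: -5661



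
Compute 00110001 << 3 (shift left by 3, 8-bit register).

Original: 00110001 (decimal 49)
Shift left by 3 positions
Append 3 zeros on the right and drop the 3 high bits that overflow the 8-bit width
Result: 10001000 (decimal 136)
Equivalent: 49 << 3 = 49 × 2^3 = 392, truncated to 8 bits = 136



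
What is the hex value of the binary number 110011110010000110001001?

Group into 4-bit nibbles from right:
  1100 = C
  1111 = F
  0010 = 2
  0001 = 1
  1000 = 8
  1001 = 9
Result: CF2189



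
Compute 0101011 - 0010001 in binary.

Method 1 - Direct subtraction (column by column from the right: bit − bit − borrow-in; if negative, add 2 and borrow 1 from the next column):
borrow: 0100000
        0101011
-       0010001
---------------
        0011010

Method 2 - Add two's complement:
Two's complement of 0010001: invert → 1101110, add 1 → 1101111
  0101011
+ 1101111
---------
 10011010  (end carry out of the top bit = 1)
Discarding the end carry: 0011010
Decimal check:
  0101011 = 32 + 8 + 2 + 1 = 43
  0010001 = 16 + 1 = 17
  43 - 17 = 26, and 0011010 = 16 + 8 + 2 = 26 ✓



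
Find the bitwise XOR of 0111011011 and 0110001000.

XOR: 1 when bits differ
  0111011011
^ 0110001000
------------
  0001010011
Decimal: 475 ^ 392 = 83



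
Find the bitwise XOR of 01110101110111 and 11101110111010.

XOR: 1 when bits differ
  01110101110111
^ 11101110111010
----------------
  10011011001101
Decimal: 7543 ^ 15290 = 9933



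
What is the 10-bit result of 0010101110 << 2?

Original: 0010101110 (decimal 174)
Shift left by 2 positions
Append 2 zeros on the right
Result: 1010111000 (decimal 696)
Equivalent: 174 << 2 = 174 × 2^2 = 696



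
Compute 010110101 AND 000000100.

AND: 1 only when both bits are 1
  010110101
& 000000100
-----------
  000000100
Decimal: 181 & 4 = 4



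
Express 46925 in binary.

Using repeated division by 2:
46925 ÷ 2 = 23462 remainder 1
23462 ÷ 2 = 11731 remainder 0
11731 ÷ 2 = 5865 remainder 1
5865 ÷ 2 = 2932 remainder 1
2932 ÷ 2 = 1466 remainder 0
1466 ÷ 2 = 733 remainder 0
733 ÷ 2 = 366 remainder 1
366 ÷ 2 = 183 remainder 0
183 ÷ 2 = 91 remainder 1
91 ÷ 2 = 45 remainder 1
45 ÷ 2 = 22 remainder 1
22 ÷ 2 = 11 remainder 0
11 ÷ 2 = 5 remainder 1
5 ÷ 2 = 2 remainder 1
2 ÷ 2 = 1 remainder 0
1 ÷ 2 = 0 remainder 1
Reading remainders bottom to top: 1011011101001101



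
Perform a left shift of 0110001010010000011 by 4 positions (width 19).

Original: 0110001010010000011 (decimal 201859)
Shift left by 4 positions
Append 4 zeros on the right and drop the 4 high bits that overflow the 19-bit width
Result: 0010100100000110000 (decimal 84016)
Equivalent: 201859 << 4 = 201859 × 2^4 = 3229744, truncated to 19 bits = 84016



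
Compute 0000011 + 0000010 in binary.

Add column by column from the right: bit + bit + carry-in; write the sum mod 2, carry 1 when the sum is 2 or 3.
carry:  0000100
        0000011
+       0000010
---------------
       00000101
(the carry out of the leftmost column, 0, becomes the leading bit)
Decimal check:
  0000011 = 2 + 1 = 3
  0000010 = 2
  3 + 2 = 5, and 00000101 = 4 + 1 = 5 ✓



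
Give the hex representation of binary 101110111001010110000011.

Group into 4-bit nibbles from right:
  1011 = B
  1011 = B
  1001 = 9
  0101 = 5
  1000 = 8
  0011 = 3
Result: BB9583



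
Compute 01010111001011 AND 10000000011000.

AND: 1 only when both bits are 1
  01010111001011
& 10000000011000
----------------
  00000000001000
Decimal: 5579 & 8216 = 8



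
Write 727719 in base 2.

Using repeated division by 2:
727719 ÷ 2 = 363859 remainder 1
363859 ÷ 2 = 181929 remainder 1
181929 ÷ 2 = 90964 remainder 1
90964 ÷ 2 = 45482 remainder 0
45482 ÷ 2 = 22741 remainder 0
22741 ÷ 2 = 11370 remainder 1
11370 ÷ 2 = 5685 remainder 0
5685 ÷ 2 = 2842 remainder 1
2842 ÷ 2 = 1421 remainder 0
1421 ÷ 2 = 710 remainder 1
710 ÷ 2 = 355 remainder 0
355 ÷ 2 = 177 remainder 1
177 ÷ 2 = 88 remainder 1
88 ÷ 2 = 44 remainder 0
44 ÷ 2 = 22 remainder 0
22 ÷ 2 = 11 remainder 0
11 ÷ 2 = 5 remainder 1
5 ÷ 2 = 2 remainder 1
2 ÷ 2 = 1 remainder 0
1 ÷ 2 = 0 remainder 1
Reading remainders bottom to top: 10110001101010100111



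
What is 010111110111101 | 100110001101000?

OR: 1 when either bit is 1
  010111110111101
| 100110001101000
-----------------
  110111111111101
Decimal: 12221 | 19560 = 28669



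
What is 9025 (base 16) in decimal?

Expand by place value (powers of 16):
9025 = 9 × 16^3 + 0 × 16^2 + 2 × 16^1 + 5 × 16^0
= 9 × 4096 + 0 × 256 + 2 × 16 + 5 × 1
= 36864 + 0 + 32 + 5
= 36901



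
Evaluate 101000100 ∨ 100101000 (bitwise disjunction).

OR: 1 when either bit is 1
  101000100
| 100101000
-----------
  101101100
Decimal: 324 | 296 = 364



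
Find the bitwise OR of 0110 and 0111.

OR: 1 when either bit is 1
  0110
| 0111
------
  0111
Decimal: 6 | 7 = 7



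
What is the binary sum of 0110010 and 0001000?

Add column by column from the right: bit + bit + carry-in; write the sum mod 2, carry 1 when the sum is 2 or 3.
carry:  0000000
        0110010
+       0001000
---------------
       00111010
(the carry out of the leftmost column, 0, becomes the leading bit)
Decimal check:
  0110010 = 32 + 16 + 2 = 50
  0001000 = 8
  50 + 8 = 58, and 00111010 = 32 + 16 + 8 + 2 = 58 ✓



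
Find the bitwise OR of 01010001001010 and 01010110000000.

OR: 1 when either bit is 1
  01010001001010
| 01010110000000
----------------
  01010111001010
Decimal: 5194 | 5504 = 5578



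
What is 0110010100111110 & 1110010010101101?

AND: 1 only when both bits are 1
  0110010100111110
& 1110010010101101
------------------
  0110010000101100
Decimal: 25918 & 58541 = 25644



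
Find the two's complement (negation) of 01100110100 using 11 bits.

Original: 01100110100
Step 1 - Invert all bits: 10011001011
Step 2 - Add 1: 10011001100
Verification: 01100110100 + 10011001100 = 100000000000; discarding the end carry (carry out of the top bit) leaves the 11-bit value 00000000000, as required for x + (-x)



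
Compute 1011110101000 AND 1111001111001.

AND: 1 only when both bits are 1
  1011110101000
& 1111001111001
---------------
  1011000101000
Decimal: 6056 & 7801 = 5672



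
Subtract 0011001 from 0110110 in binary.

Method 1 - Direct subtraction (column by column from the right: bit − bit − borrow-in; if negative, add 2 and borrow 1 from the next column):
borrow: 0110010
        0110110
-       0011001
---------------
        0011101

Method 2 - Add two's complement:
Two's complement of 0011001: invert → 1100110, add 1 → 1100111
  0110110
+ 1100111
---------
 10011101  (end carry out of the top bit = 1)
Discarding the end carry: 0011101
Decimal check:
  0110110 = 32 + 16 + 4 + 2 = 54
  0011001 = 16 + 8 + 1 = 25
  54 - 25 = 29, and 0011101 = 16 + 8 + 4 + 1 = 29 ✓



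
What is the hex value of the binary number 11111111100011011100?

Group into 4-bit nibbles from right:
  1111 = F
  1111 = F
  1000 = 8
  1101 = D
  1100 = C
Result: FF8DC



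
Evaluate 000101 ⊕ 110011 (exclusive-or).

XOR: 1 when bits differ
  000101
^ 110011
--------
  110110
Decimal: 5 ^ 51 = 54



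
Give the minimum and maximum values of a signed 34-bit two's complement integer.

For 34-bit two's complement:
Minimum: -2^33 = -8589934592
Maximum: 2^33 - 1 = 8589934591



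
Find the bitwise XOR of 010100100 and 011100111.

XOR: 1 when bits differ
  010100100
^ 011100111
-----------
  001000011
Decimal: 164 ^ 231 = 67



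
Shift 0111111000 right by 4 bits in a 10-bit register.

Original: 0111111000 (decimal 504)
Shift right by 4 positions
Drop the 4 low bits; fill with zeros on the left
Result: 0000011111 (decimal 31)
Equivalent: 504 >> 4 = 504 ÷ 2^4 = 31



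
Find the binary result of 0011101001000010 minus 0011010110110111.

Method 1 - Direct subtraction (column by column from the right: bit − bit − borrow-in; if negative, add 2 and borrow 1 from the next column):
borrow: 0000101101111110
        0011101001000010
-       0011010110110111
------------------------
        0000010010001011

Method 2 - Add two's complement:
Two's complement of 0011010110110111: invert → 1100101001001000, add 1 → 1100101001001001
  0011101001000010
+ 1100101001001001
------------------
 10000010010001011  (end carry out of the top bit = 1)
Discarding the end carry: 0000010010001011
Decimal check:
  0011101001000010 = 8192 + 4096 + 2048 + 512 + 64 + 2 = 14914
  0011010110110111 = 8192 + 4096 + 1024 + 256 + 128 + 32 + 16 + 4 + 2 + 1 = 13751
  14914 - 13751 = 1163, and 0000010010001011 = 1024 + 128 + 8 + 2 + 1 = 1163 ✓



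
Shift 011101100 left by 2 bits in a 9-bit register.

Original: 011101100 (decimal 236)
Shift left by 2 positions
Append 2 zeros on the right and drop the 2 high bits that overflow the 9-bit width
Result: 110110000 (decimal 432)
Equivalent: 236 << 2 = 236 × 2^2 = 944, truncated to 9 bits = 432



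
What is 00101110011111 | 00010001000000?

OR: 1 when either bit is 1
  00101110011111
| 00010001000000
----------------
  00111111011111
Decimal: 2975 | 1088 = 4063



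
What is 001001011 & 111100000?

AND: 1 only when both bits are 1
  001001011
& 111100000
-----------
  001000000
Decimal: 75 & 480 = 64



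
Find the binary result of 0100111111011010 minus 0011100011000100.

Method 1 - Direct subtraction (column by column from the right: bit − bit − borrow-in; if negative, add 2 and borrow 1 from the next column):
borrow: 0110000000001000
        0100111111011010
-       0011100011000100
------------------------
        0001011100010110

Method 2 - Add two's complement:
Two's complement of 0011100011000100: invert → 1100011100111011, add 1 → 1100011100111100
  0100111111011010
+ 1100011100111100
------------------
 10001011100010110  (end carry out of the top bit = 1)
Discarding the end carry: 0001011100010110
Decimal check:
  0100111111011010 = 16384 + 2048 + 1024 + 512 + 256 + 128 + 64 + 16 + 8 + 2 = 20442
  0011100011000100 = 8192 + 4096 + 2048 + 128 + 64 + 4 = 14532
  20442 - 14532 = 5910, and 0001011100010110 = 4096 + 1024 + 512 + 256 + 16 + 4 + 2 = 5910 ✓



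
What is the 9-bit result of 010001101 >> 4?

Original: 010001101 (decimal 141)
Shift right by 4 positions
Drop the 4 low bits; fill with zeros on the left
Result: 000001000 (decimal 8)
Equivalent: 141 >> 4 = 141 ÷ 2^4 = 8



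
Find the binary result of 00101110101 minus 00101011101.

Method 1 - Direct subtraction (column by column from the right: bit − bit − borrow-in; if negative, add 2 and borrow 1 from the next column):
borrow: 00000110000
        00101110101
-       00101011101
-------------------
        00000011000

Method 2 - Add two's complement:
Two's complement of 00101011101: invert → 11010100010, add 1 → 11010100011
  00101110101
+ 11010100011
-------------
 100000011000  (end carry out of the top bit = 1)
Discarding the end carry: 00000011000
Decimal check:
  00101110101 = 256 + 64 + 32 + 16 + 4 + 1 = 373
  00101011101 = 256 + 64 + 16 + 8 + 4 + 1 = 349
  373 - 349 = 24, and 00000011000 = 16 + 8 = 24 ✓



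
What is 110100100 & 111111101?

AND: 1 only when both bits are 1
  110100100
& 111111101
-----------
  110100100
Decimal: 420 & 509 = 420



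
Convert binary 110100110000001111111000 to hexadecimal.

Group into 4-bit nibbles from right:
  1101 = D
  0011 = 3
  0000 = 0
  0011 = 3
  1111 = F
  1000 = 8
Result: D303F8



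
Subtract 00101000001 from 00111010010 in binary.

Method 1 - Direct subtraction (column by column from the right: bit − bit − borrow-in; if negative, add 2 and borrow 1 from the next column):
borrow: 00000000010
        00111010010
-       00101000001
-------------------
        00010010001

Method 2 - Add two's complement:
Two's complement of 00101000001: invert → 11010111110, add 1 → 11010111111
  00111010010
+ 11010111111
-------------
 100010010001  (end carry out of the top bit = 1)
Discarding the end carry: 00010010001
Decimal check:
  00111010010 = 256 + 128 + 64 + 16 + 2 = 466
  00101000001 = 256 + 64 + 1 = 321
  466 - 321 = 145, and 00010010001 = 128 + 16 + 1 = 145 ✓



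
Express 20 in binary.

Using repeated division by 2:
20 ÷ 2 = 10 remainder 0
10 ÷ 2 = 5 remainder 0
5 ÷ 2 = 2 remainder 1
2 ÷ 2 = 1 remainder 0
1 ÷ 2 = 0 remainder 1
Reading remainders bottom to top: 10100



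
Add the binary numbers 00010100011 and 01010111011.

Add column by column from the right: bit + bit + carry-in; write the sum mod 2, carry 1 when the sum is 2 or 3.
carry:  00101000110
        00010100011
+       01010111011
-------------------
       001101011110
(the carry out of the leftmost column, 0, becomes the leading bit)
Decimal check:
  00010100011 = 128 + 32 + 2 + 1 = 163
  01010111011 = 512 + 128 + 32 + 16 + 8 + 2 + 1 = 699
  163 + 699 = 862, and 001101011110 = 512 + 256 + 64 + 16 + 8 + 4 + 2 = 862 ✓



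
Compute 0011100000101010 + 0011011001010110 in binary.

Add column by column from the right: bit + bit + carry-in; write the sum mod 2, carry 1 when the sum is 2 or 3.
carry:  0110000011111100
        0011100000101010
+       0011011001010110
------------------------
       00110111010000000
(the carry out of the leftmost column, 0, becomes the leading bit)
Decimal check:
  0011100000101010 = 8192 + 4096 + 2048 + 32 + 8 + 2 = 14378
  0011011001010110 = 8192 + 4096 + 1024 + 512 + 64 + 16 + 4 + 2 = 13910
  14378 + 13910 = 28288, and 00110111010000000 = 16384 + 8192 + 2048 + 1024 + 512 + 128 = 28288 ✓



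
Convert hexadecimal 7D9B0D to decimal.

Expand by place value (powers of 16):
Digit values: D = 13, B = 11
7D9B0D = 7 × 16^5 + 13 × 16^4 + 9 × 16^3 + 11 × 16^2 + 0 × 16^1 + 13 × 16^0
= 7 × 1048576 + 13 × 65536 + 9 × 4096 + 11 × 256 + 0 × 16 + 13 × 1
= 7340032 + 851968 + 36864 + 2816 + 0 + 13
= 8231693



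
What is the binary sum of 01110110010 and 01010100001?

Add column by column from the right: bit + bit + carry-in; write the sum mod 2, carry 1 when the sum is 2 or 3.
carry:  11101000000
        01110110010
+       01010100001
-------------------
       011001010011
(the carry out of the leftmost column, 0, becomes the leading bit)
Decimal check:
  01110110010 = 512 + 256 + 128 + 32 + 16 + 2 = 946
  01010100001 = 512 + 128 + 32 + 1 = 673
  946 + 673 = 1619, and 011001010011 = 1024 + 512 + 64 + 16 + 2 + 1 = 1619 ✓



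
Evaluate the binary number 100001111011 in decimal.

Sum of powers of 2 for each 1-bit:
2^0 + 2^1 + 2^3 + 2^4 + 2^5 + 2^6 + 2^11
= 1 + 2 + 8 + 16 + 32 + 64 + 2048
= 2171



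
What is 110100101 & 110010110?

AND: 1 only when both bits are 1
  110100101
& 110010110
-----------
  110000100
Decimal: 421 & 406 = 388



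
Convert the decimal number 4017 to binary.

Using repeated division by 2:
4017 ÷ 2 = 2008 remainder 1
2008 ÷ 2 = 1004 remainder 0
1004 ÷ 2 = 502 remainder 0
502 ÷ 2 = 251 remainder 0
251 ÷ 2 = 125 remainder 1
125 ÷ 2 = 62 remainder 1
62 ÷ 2 = 31 remainder 0
31 ÷ 2 = 15 remainder 1
15 ÷ 2 = 7 remainder 1
7 ÷ 2 = 3 remainder 1
3 ÷ 2 = 1 remainder 1
1 ÷ 2 = 0 remainder 1
Reading remainders bottom to top: 111110110001



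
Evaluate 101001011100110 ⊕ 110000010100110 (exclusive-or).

XOR: 1 when bits differ
  101001011100110
^ 110000010100110
-----------------
  011001001000000
Decimal: 21222 ^ 24742 = 12864



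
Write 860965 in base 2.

Using repeated division by 2:
860965 ÷ 2 = 430482 remainder 1
430482 ÷ 2 = 215241 remainder 0
215241 ÷ 2 = 107620 remainder 1
107620 ÷ 2 = 53810 remainder 0
53810 ÷ 2 = 26905 remainder 0
26905 ÷ 2 = 13452 remainder 1
13452 ÷ 2 = 6726 remainder 0
6726 ÷ 2 = 3363 remainder 0
3363 ÷ 2 = 1681 remainder 1
1681 ÷ 2 = 840 remainder 1
840 ÷ 2 = 420 remainder 0
420 ÷ 2 = 210 remainder 0
210 ÷ 2 = 105 remainder 0
105 ÷ 2 = 52 remainder 1
52 ÷ 2 = 26 remainder 0
26 ÷ 2 = 13 remainder 0
13 ÷ 2 = 6 remainder 1
6 ÷ 2 = 3 remainder 0
3 ÷ 2 = 1 remainder 1
1 ÷ 2 = 0 remainder 1
Reading remainders bottom to top: 11010010001100100101

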